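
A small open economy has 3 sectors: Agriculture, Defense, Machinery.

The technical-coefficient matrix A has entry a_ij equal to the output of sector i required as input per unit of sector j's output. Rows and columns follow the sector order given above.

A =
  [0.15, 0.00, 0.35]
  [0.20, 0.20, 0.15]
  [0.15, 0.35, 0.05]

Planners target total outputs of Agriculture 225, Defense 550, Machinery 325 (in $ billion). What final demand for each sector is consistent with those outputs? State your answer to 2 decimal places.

d_A = 77.50, d_D = 346.25, d_M = 82.50

I − A =
  [   0.85     0.00    -0.35]
  [  -0.20     0.80    -0.15]
  [  -0.15    -0.35     0.95]
d = (I − A) x:
  d_A = (+0.85)·225 + (+0.00)·550 + (-0.35)·325 = 77.50
  d_D = (-0.20)·225 + (+0.80)·550 + (-0.15)·325 = 346.25
  d_M = (-0.15)·225 + (-0.35)·550 + (+0.95)·325 = 82.50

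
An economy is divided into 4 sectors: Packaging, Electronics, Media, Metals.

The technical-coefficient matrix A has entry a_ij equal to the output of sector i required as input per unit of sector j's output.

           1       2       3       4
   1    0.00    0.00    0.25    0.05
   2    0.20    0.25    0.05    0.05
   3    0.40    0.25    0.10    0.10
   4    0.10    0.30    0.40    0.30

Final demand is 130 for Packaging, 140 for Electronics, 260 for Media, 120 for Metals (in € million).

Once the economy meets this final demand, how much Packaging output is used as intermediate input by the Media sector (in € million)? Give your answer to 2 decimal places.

z_13 = 152.67

I − A =
  [   1.00     0.00    -0.25    -0.05]
  [  -0.20     0.75    -0.05    -0.05]
  [  -0.40    -0.25     0.90    -0.10]
  [  -0.10    -0.30    -0.40     0.70]
Compute the cofactors C_ij = (−1)^(i+j)·(3×3 minor ij) of I−A; the adjugate is their transpose:
adj(I−A) = Cᵀ =
  [ 0.41375   0.06975   0.14325   0.05500]
  [ 0.14500   0.50500   0.09500   0.06000]
  [ 0.25375   0.20975   0.50325   0.10500]
  [ 0.26625   0.34625   0.34875   0.57500]
det(I−A) = Σ_j (I−A)_1j·C_1j = (1.00)(0.41375) + (0.00)(0.14500) + (-0.25)(0.25375) + (-0.05)(0.26625) = 0.3370
(I − A)⁻¹ = adj(I−A) / det(I−A) ≈
  [   1.2277     0.2070     0.4251     0.1632]
  [   0.4303     1.4985     0.2819     0.1780]
  [   0.7530     0.6224     1.4933     0.3116]
  [   0.7901     1.0274     1.0349     1.7062]
First solve x = (I − A)⁻¹ d = adj(I−A)·d / det(I−A); in particular x_3 = (0.25375·130 + 0.20975·140 + 0.50325·260 + 0.10500·120) / 0.3370 = 205.7975 / 0.3370 ≈ 610.6751.
Intermediate flow from 1 to 3: z_13 = a_13 · x_3 = 0.25 × 205.7975 / 0.3370 = 51.449375 / 0.3370 ≈ 152.67.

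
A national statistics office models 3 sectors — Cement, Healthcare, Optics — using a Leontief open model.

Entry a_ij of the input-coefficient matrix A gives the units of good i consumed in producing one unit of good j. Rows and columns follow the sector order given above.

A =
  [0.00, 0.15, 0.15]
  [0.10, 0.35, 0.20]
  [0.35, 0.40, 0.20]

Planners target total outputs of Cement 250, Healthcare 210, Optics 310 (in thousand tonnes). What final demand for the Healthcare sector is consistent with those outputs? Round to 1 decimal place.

I − A =
  [   1.00    -0.15    -0.15]
  [  -0.10     0.65    -0.20]
  [  -0.35    -0.40     0.80]
d = (I − A) x:
  d_C = (+1.00)·250 + (-0.15)·210 + (-0.15)·310 = 172.0
  d_H = (-0.10)·250 + (+0.65)·210 + (-0.20)·310 = 49.5
  d_O = (-0.35)·250 + (-0.40)·210 + (+0.80)·310 = 76.5

d_H = 49.5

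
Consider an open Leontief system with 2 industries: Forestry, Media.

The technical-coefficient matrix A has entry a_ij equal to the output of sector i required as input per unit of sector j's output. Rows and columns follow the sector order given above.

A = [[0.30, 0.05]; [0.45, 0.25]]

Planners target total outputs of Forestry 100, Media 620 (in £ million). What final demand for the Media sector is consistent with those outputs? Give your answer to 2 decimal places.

I − A =
  [   0.70    -0.05]
  [  -0.45     0.75]
d = (I − A) x:
  d_1 = (+0.70)·100 + (-0.05)·620 = 39.00
  d_2 = (-0.45)·100 + (+0.75)·620 = 420.00

d_2 = 420.00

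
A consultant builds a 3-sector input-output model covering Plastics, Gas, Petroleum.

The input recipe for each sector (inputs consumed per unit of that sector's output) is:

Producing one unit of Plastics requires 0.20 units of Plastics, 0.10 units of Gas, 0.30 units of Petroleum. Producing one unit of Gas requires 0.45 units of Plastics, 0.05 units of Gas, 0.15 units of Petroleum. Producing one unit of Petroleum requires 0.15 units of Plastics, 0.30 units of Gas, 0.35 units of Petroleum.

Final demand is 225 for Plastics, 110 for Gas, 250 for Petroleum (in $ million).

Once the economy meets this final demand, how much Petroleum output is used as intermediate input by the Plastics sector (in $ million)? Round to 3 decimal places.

I − A =
  [   0.80    -0.45    -0.15]
  [  -0.10     0.95    -0.30]
  [  -0.30    -0.15     0.65]
Cofactors of I−A, C_ij = (−1)^(i+j)·(minor ij) (rows/columns in the sector order above):
  C_11 = (0.95)(0.65) − (-0.30)(-0.15) = 0.5725
  C_12 = −[(-0.10)(0.65) − (-0.30)(-0.30)] = 0.1550
  C_13 = (-0.10)(-0.15) − (0.95)(-0.30) = 0.3000
  C_21 = −[(-0.45)(0.65) − (-0.15)(-0.15)] = 0.3150
  C_22 = (0.80)(0.65) − (-0.15)(-0.30) = 0.4750
  C_23 = −[(0.80)(-0.15) − (-0.45)(-0.30)] = 0.2550
  C_31 = (-0.45)(-0.30) − (-0.15)(0.95) = 0.2775
  C_32 = −[(0.80)(-0.30) − (-0.15)(-0.10)] = 0.2550
  C_33 = (0.80)(0.95) − (-0.45)(-0.10) = 0.7150
det(I−A) = Σ_j (I−A)_1j·C_1j = (0.80)(0.5725) + (-0.45)(0.1550) + (-0.15)(0.3000) = 0.34325
adj(I−A) = Cᵀ =
  [ 0.5725   0.3150   0.2775]
  [ 0.1550   0.4750   0.2550]
  [ 0.3000   0.2550   0.7150]
(I − A)⁻¹ = adj(I−A) / det(I−A) ≈
  [   1.6679     0.9177     0.8084]
  [   0.4516     1.3838     0.7429]
  [   0.8740     0.7429     2.0830]
First solve x = (I − A)⁻¹ d = adj(I−A)·d / det(I−A); in particular x_1 = (0.5725·225 + 0.3150·110 + 0.2775·250) / 0.34325 = 232.8375 / 0.34325 ≈ 678.33212.
Intermediate flow from 3 to 1: z_31 = a_31 · x_1 = 0.30 × 232.8375 / 0.34325 = 69.85125 / 0.34325 ≈ 203.500.

z_31 = 203.500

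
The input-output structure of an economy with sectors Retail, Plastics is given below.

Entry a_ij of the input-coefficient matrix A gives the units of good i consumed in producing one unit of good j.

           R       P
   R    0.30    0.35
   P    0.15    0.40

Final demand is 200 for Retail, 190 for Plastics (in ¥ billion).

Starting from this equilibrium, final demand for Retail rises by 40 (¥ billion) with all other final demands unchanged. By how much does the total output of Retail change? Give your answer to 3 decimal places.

Δx_R = 65.306

I − A =
  [   0.70    -0.35]
  [  -0.15     0.60]
det(I−A) = (0.70)(0.60) − (-0.35)(-0.15) = 0.3675
adj(I−A) = [[0.60, 0.35], [0.15, 0.70]]
(I − A)⁻¹ = adj(I−A) / det(I−A) ≈
  [   1.6327     0.9524]
  [   0.4082     1.9048]
Δx = (I − A)⁻¹ Δd with Δd having +40 in the Retail component and 0 elsewhere.
So Δx_R = L_RR · (+40), where L_RR = adj(I−A)_RR / det(I−A) = 0.60 / 0.3675.
Δx_R = 0.60 × (+40) / 0.3675 = 24.00 / 0.3675 ≈ 65.306.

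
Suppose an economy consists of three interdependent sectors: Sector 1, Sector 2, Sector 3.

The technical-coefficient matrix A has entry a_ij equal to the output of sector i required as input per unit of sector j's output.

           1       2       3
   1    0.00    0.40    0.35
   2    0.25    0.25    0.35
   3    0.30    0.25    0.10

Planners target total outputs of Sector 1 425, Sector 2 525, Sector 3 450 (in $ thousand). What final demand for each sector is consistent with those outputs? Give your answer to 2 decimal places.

I − A =
  [   1.00    -0.40    -0.35]
  [  -0.25     0.75    -0.35]
  [  -0.30    -0.25     0.90]
d = (I − A) x:
  d_1 = (+1.00)·425 + (-0.40)·525 + (-0.35)·450 = 57.50
  d_2 = (-0.25)·425 + (+0.75)·525 + (-0.35)·450 = 130.00
  d_3 = (-0.30)·425 + (-0.25)·525 + (+0.90)·450 = 146.25

d_1 = 57.50, d_2 = 130.00, d_3 = 146.25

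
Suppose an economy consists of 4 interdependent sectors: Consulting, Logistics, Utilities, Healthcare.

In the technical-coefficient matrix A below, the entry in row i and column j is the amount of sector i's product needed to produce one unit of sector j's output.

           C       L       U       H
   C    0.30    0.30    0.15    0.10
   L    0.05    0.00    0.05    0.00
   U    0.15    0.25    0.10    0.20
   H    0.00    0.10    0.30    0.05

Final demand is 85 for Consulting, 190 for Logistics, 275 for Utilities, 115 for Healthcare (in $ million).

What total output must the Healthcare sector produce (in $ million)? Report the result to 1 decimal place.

I − A =
  [   0.70    -0.30    -0.15    -0.10]
  [  -0.05     1.00    -0.05     0.00]
  [  -0.15    -0.25     0.90    -0.20]
  [   0.00    -0.10    -0.30     0.95]
Compute the cofactors C_ij = (−1)^(i+j)·(3×3 minor ij) of I−A; the adjugate is their transpose:
adj(I−A) = Cᵀ =
  [ 0.782125   0.293625   0.187250   0.121750]
  [ 0.046875   0.530625   0.041875   0.013750]
  [ 0.155375   0.224500   0.650250   0.153250]
  [ 0.054000   0.126750   0.209750   0.581125]
det(I−A) = Σ_j (I−A)_1j·C_1j = (0.70)(0.782125) + (-0.30)(0.046875) + (-0.15)(0.155375) + (-0.10)(0.054000) = 0.50471875
(I − A)⁻¹ = adj(I−A) / det(I−A) ≈
  [   1.5496     0.5818     0.3710     0.2412]
  [   0.0929     1.0513     0.0830     0.0272]
  [   0.3078     0.4448     1.2883     0.3036]
  [   0.1070     0.2511     0.4156     1.1514]
x = (I − A)⁻¹ d = adj(I−A)·d / det(I−A), with det(I−A) = 0.50471875:
  x_C = (0.782125·85 + 0.293625·190 + 0.187250·275 + 0.121750·115) / 0.50471875 = 187.764375 / 0.50471875 ≈ 372.0
  x_L = (0.046875·85 + 0.530625·190 + 0.041875·275 + 0.013750·115) / 0.50471875 = 117.90 / 0.50471875 ≈ 233.6
  x_U = (0.155375·85 + 0.224500·190 + 0.650250·275 + 0.153250·115) / 0.50471875 = 252.304375 / 0.50471875 ≈ 499.9
  x_H = (0.054000·85 + 0.126750·190 + 0.209750·275 + 0.581125·115) / 0.50471875 = 153.183125 / 0.50471875 ≈ 303.5

x_H = 303.5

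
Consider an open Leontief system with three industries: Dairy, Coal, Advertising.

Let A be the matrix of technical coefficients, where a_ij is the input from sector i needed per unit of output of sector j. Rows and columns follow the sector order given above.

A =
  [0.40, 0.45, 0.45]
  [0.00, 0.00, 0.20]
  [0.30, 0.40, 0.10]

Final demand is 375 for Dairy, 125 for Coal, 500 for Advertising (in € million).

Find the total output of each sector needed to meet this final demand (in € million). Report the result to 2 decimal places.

x_1 = 1971.59, x_2 = 403.41, x_3 = 1392.05

I − A =
  [   0.60    -0.45    -0.45]
  [   0.00     1.00    -0.20]
  [  -0.30    -0.40     0.90]
Cofactors of I−A, C_ij = (−1)^(i+j)·(minor ij) (rows/columns in the sector order above):
  C_11 = (1.00)(0.90) − (-0.20)(-0.40) = 0.8200
  C_12 = −[(0.00)(0.90) − (-0.20)(-0.30)] = 0.0600
  C_13 = (0.00)(-0.40) − (1.00)(-0.30) = 0.3000
  C_21 = −[(-0.45)(0.90) − (-0.45)(-0.40)] = 0.5850
  C_22 = (0.60)(0.90) − (-0.45)(-0.30) = 0.4050
  C_23 = −[(0.60)(-0.40) − (-0.45)(-0.30)] = 0.3750
  C_31 = (-0.45)(-0.20) − (-0.45)(1.00) = 0.5400
  C_32 = −[(0.60)(-0.20) − (-0.45)(0.00)] = 0.1200
  C_33 = (0.60)(1.00) − (-0.45)(0.00) = 0.6000
det(I−A) = Σ_j (I−A)_1j·C_1j = (0.60)(0.8200) + (-0.45)(0.0600) + (-0.45)(0.3000) = 0.3300
adj(I−A) = Cᵀ =
  [ 0.8200   0.5850   0.5400]
  [ 0.0600   0.4050   0.1200]
  [ 0.3000   0.3750   0.6000]
(I − A)⁻¹ = adj(I−A) / det(I−A) ≈
  [   2.4848     1.7727     1.6364]
  [   0.1818     1.2273     0.3636]
  [   0.9091     1.1364     1.8182]
x = (I − A)⁻¹ d = adj(I−A)·d / det(I−A), with det(I−A) = 0.3300:
  x_1 = (0.8200·375 + 0.5850·125 + 0.5400·500) / 0.3300 = 650.625 / 0.3300 ≈ 1971.59
  x_2 = (0.0600·375 + 0.4050·125 + 0.1200·500) / 0.3300 = 133.125 / 0.3300 ≈ 403.41
  x_3 = (0.3000·375 + 0.3750·125 + 0.6000·500) / 0.3300 = 459.375 / 0.3300 ≈ 1392.05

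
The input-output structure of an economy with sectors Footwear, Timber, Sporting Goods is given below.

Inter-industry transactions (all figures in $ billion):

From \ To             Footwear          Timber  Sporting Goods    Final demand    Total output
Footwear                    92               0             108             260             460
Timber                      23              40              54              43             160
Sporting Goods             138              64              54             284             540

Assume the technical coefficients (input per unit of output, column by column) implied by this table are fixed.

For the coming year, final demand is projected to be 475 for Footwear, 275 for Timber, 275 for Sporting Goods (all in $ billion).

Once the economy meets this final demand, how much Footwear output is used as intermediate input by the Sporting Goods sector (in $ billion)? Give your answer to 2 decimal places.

Technical coefficients a_ij = z_ij / X_j:
  a_11 = 92/460 = 0.20, a_21 = 23/460 = 0.05, a_31 = 138/460 = 0.30
  a_12 = 0/160 = 0.00, a_22 = 40/160 = 0.25, a_32 = 64/160 = 0.40
  a_13 = 108/540 = 0.20, a_23 = 54/540 = 0.10, a_33 = 54/540 = 0.10
I − A =
  [   0.80     0.00    -0.20]
  [  -0.05     0.75    -0.10]
  [  -0.30    -0.40     0.90]
Cofactors of I−A, C_ij = (−1)^(i+j)·(minor ij) (rows/columns in the sector order above):
  C_11 = (0.75)(0.90) − (-0.10)(-0.40) = 0.6350
  C_12 = −[(-0.05)(0.90) − (-0.10)(-0.30)] = 0.0750
  C_13 = (-0.05)(-0.40) − (0.75)(-0.30) = 0.2450
  C_21 = −[(0.00)(0.90) − (-0.20)(-0.40)] = 0.0800
  C_22 = (0.80)(0.90) − (-0.20)(-0.30) = 0.6600
  C_23 = −[(0.80)(-0.40) − (0.00)(-0.30)] = 0.3200
  C_31 = (0.00)(-0.10) − (-0.20)(0.75) = 0.1500
  C_32 = −[(0.80)(-0.10) − (-0.20)(-0.05)] = 0.0900
  C_33 = (0.80)(0.75) − (0.00)(-0.05) = 0.6000
det(I−A) = Σ_j (I−A)_1j·C_1j = (0.80)(0.6350) + (0.00)(0.0750) + (-0.20)(0.2450) = 0.4590
adj(I−A) = Cᵀ =
  [ 0.6350   0.0800   0.1500]
  [ 0.0750   0.6600   0.0900]
  [ 0.2450   0.3200   0.6000]
(I − A)⁻¹ = adj(I−A) / det(I−A) ≈
  [   1.3834     0.1743     0.3268]
  [   0.1634     1.4379     0.1961]
  [   0.5338     0.6972     1.3072]
First solve x = (I − A)⁻¹ d = adj(I−A)·d / det(I−A); in particular x_3 = (0.2450·475 + 0.3200·275 + 0.6000·275) / 0.4590 = 369.375 / 0.4590 ≈ 804.7386.
Intermediate flow from 1 to 3: z_13 = a_13 · x_3 = 0.20 × 369.375 / 0.4590 = 73.875 / 0.4590 ≈ 160.95.

z_13 = 160.95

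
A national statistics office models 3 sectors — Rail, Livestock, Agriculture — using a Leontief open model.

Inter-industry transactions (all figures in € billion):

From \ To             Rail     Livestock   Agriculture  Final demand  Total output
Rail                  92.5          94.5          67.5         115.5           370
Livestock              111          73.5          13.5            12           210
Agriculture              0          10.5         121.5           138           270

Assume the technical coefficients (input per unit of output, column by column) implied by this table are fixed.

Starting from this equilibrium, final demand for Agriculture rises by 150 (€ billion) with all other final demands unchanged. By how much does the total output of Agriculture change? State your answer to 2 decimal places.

Δx_3 = 280.88

Technical coefficients a_ij = z_ij / X_j:
  a_11 = 92.5/370 = 0.25, a_21 = 111/370 = 0.30, a_31 = 0/370 = 0.00
  a_12 = 94.5/210 = 0.45, a_22 = 73.5/210 = 0.35, a_32 = 10.5/210 = 0.05
  a_13 = 67.5/270 = 0.25, a_23 = 13.5/270 = 0.05, a_33 = 121.5/270 = 0.45
I − A =
  [   0.75    -0.45    -0.25]
  [  -0.30     0.65    -0.05]
  [   0.00    -0.05     0.55]
Cofactors of I−A, C_ij = (−1)^(i+j)·(minor ij) (rows/columns in the sector order above):
  C_11 = (0.65)(0.55) − (-0.05)(-0.05) = 0.3550
  C_12 = −[(-0.30)(0.55) − (-0.05)(0.00)] = 0.1650
  C_13 = (-0.30)(-0.05) − (0.65)(0.00) = 0.0150
  C_21 = −[(-0.45)(0.55) − (-0.25)(-0.05)] = 0.2600
  C_22 = (0.75)(0.55) − (-0.25)(0.00) = 0.4125
  C_23 = −[(0.75)(-0.05) − (-0.45)(0.00)] = 0.0375
  C_31 = (-0.45)(-0.05) − (-0.25)(0.65) = 0.1850
  C_32 = −[(0.75)(-0.05) − (-0.25)(-0.30)] = 0.1125
  C_33 = (0.75)(0.65) − (-0.45)(-0.30) = 0.3525
det(I−A) = Σ_j (I−A)_1j·C_1j = (0.75)(0.3550) + (-0.45)(0.1650) + (-0.25)(0.0150) = 0.18825
adj(I−A) = Cᵀ =
  [ 0.3550   0.2600   0.1850]
  [ 0.1650   0.4125   0.1125]
  [ 0.0150   0.0375   0.3525]
(I − A)⁻¹ = adj(I−A) / det(I−A) ≈
  [   1.8858     1.3811     0.9827]
  [   0.8765     2.1912     0.5976]
  [   0.0797     0.1992     1.8725]
Δx = (I − A)⁻¹ Δd with Δd having +150 in the Agriculture component and 0 elsewhere.
So Δx_3 = L_33 · (+150), where L_33 = adj(I−A)_33 / det(I−A) = 0.3525 / 0.18825.
Δx_3 = 0.3525 × (+150) / 0.18825 = 52.875 / 0.18825 ≈ 280.88.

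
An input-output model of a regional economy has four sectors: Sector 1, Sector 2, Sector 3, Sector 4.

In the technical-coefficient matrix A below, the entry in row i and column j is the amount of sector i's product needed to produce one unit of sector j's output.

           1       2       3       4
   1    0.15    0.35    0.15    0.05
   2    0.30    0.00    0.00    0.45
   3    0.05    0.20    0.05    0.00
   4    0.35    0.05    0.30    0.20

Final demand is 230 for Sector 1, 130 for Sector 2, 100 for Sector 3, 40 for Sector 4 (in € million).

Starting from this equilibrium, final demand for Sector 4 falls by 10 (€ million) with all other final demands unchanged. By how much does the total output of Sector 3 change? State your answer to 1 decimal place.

Δx_3 = -2.1

I − A =
  [   0.85    -0.35    -0.15    -0.05]
  [  -0.30     1.00     0.00    -0.45]
  [  -0.05    -0.20     0.95     0.00]
  [  -0.35    -0.05    -0.30     0.80]
Compute the cofactors C_ij = (−1)^(i+j)·(3×3 minor ij) of I−A; the adjugate is their transpose:
adj(I−A) = Cᵀ =
  [ 0.711625   0.295375   0.178875   0.210625]
  [ 0.384375   0.622625   0.178875   0.374250]
  [ 0.118375   0.146625   0.503500   0.089875]
  [ 0.379750   0.223125   0.278250   0.691250]
det(I−A) = Σ_j (I−A)_1j·C_1j = (0.85)(0.711625) + (-0.35)(0.384375) + (-0.15)(0.118375) + (-0.05)(0.379750) = 0.43360625
(I − A)⁻¹ = adj(I−A) / det(I−A) ≈
  [   1.6412     0.6812     0.4125     0.4858]
  [   0.8865     1.4359     0.4125     0.8631]
  [   0.2730     0.3382     1.1612     0.2073]
  [   0.8758     0.5146     0.6417     1.5942]
Δx = (I − A)⁻¹ Δd with Δd having -10 in the Sector 4 component and 0 elsewhere.
So Δx_3 = L_34 · (-10), where L_34 = adj(I−A)_34 / det(I−A) = 0.089875 / 0.43360625.
Δx_3 = 0.089875 × (-10) / 0.43360625 = -0.89875 / 0.43360625 ≈ -2.1.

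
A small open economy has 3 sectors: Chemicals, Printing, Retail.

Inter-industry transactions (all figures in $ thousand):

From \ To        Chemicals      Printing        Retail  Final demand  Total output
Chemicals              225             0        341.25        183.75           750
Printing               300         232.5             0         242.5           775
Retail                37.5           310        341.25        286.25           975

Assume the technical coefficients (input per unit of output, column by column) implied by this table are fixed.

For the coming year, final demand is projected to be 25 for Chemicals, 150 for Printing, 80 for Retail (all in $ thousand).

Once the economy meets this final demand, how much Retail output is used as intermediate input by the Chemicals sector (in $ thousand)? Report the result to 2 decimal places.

Technical coefficients a_ij = z_ij / X_j:
  a_11 = 225/750 = 0.30, a_21 = 300/750 = 0.40, a_31 = 37.5/750 = 0.05
  a_12 = 0/775 = 0.00, a_22 = 232.5/775 = 0.30, a_32 = 310/775 = 0.40
  a_13 = 341.25/975 = 0.35, a_23 = 0/975 = 0.00, a_33 = 341.25/975 = 0.35
I − A =
  [   0.70     0.00    -0.35]
  [  -0.40     0.70     0.00]
  [  -0.05    -0.40     0.65]
Cofactors of I−A, C_ij = (−1)^(i+j)·(minor ij) (rows/columns in the sector order above):
  C_11 = (0.70)(0.65) − (0.00)(-0.40) = 0.4550
  C_12 = −[(-0.40)(0.65) − (0.00)(-0.05)] = 0.2600
  C_13 = (-0.40)(-0.40) − (0.70)(-0.05) = 0.1950
  C_21 = −[(0.00)(0.65) − (-0.35)(-0.40)] = 0.1400
  C_22 = (0.70)(0.65) − (-0.35)(-0.05) = 0.4375
  C_23 = −[(0.70)(-0.40) − (0.00)(-0.05)] = 0.2800
  C_31 = (0.00)(0.00) − (-0.35)(0.70) = 0.2450
  C_32 = −[(0.70)(0.00) − (-0.35)(-0.40)] = 0.1400
  C_33 = (0.70)(0.70) − (0.00)(-0.40) = 0.4900
det(I−A) = Σ_j (I−A)_1j·C_1j = (0.70)(0.4550) + (0.00)(0.2600) + (-0.35)(0.1950) = 0.25025
adj(I−A) = Cᵀ =
  [ 0.4550   0.1400   0.2450]
  [ 0.2600   0.4375   0.1400]
  [ 0.1950   0.2800   0.4900]
(I − A)⁻¹ = adj(I−A) / det(I−A) ≈
  [   1.8182     0.5594     0.9790]
  [   1.0390     1.7483     0.5594]
  [   0.7792     1.1189     1.9580]
First solve x = (I − A)⁻¹ d = adj(I−A)·d / det(I−A); in particular x_1 = (0.4550·25 + 0.1400·150 + 0.2450·80) / 0.25025 = 51.975 / 0.25025 ≈ 207.6923.
Intermediate flow from 3 to 1: z_31 = a_31 · x_1 = 0.05 × 51.975 / 0.25025 = 2.59875 / 0.25025 ≈ 10.38.

z_31 = 10.38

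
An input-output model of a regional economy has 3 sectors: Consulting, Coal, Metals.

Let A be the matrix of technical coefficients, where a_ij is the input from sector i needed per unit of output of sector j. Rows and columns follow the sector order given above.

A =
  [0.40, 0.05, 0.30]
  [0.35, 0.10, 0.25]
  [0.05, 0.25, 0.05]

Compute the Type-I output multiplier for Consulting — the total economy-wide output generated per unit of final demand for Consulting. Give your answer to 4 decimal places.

I − A =
  [   0.60    -0.05    -0.30]
  [  -0.35     0.90    -0.25]
  [  -0.05    -0.25     0.95]
Cofactors of I−A, C_ij = (−1)^(i+j)·(minor ij) (rows/columns in the sector order above):
  C_11 = (0.90)(0.95) − (-0.25)(-0.25) = 0.7925
  C_12 = −[(-0.35)(0.95) − (-0.25)(-0.05)] = 0.3450
  C_13 = (-0.35)(-0.25) − (0.90)(-0.05) = 0.1325
  C_21 = −[(-0.05)(0.95) − (-0.30)(-0.25)] = 0.1225
  C_22 = (0.60)(0.95) − (-0.30)(-0.05) = 0.5550
  C_23 = −[(0.60)(-0.25) − (-0.05)(-0.05)] = 0.1525
  C_31 = (-0.05)(-0.25) − (-0.30)(0.90) = 0.2825
  C_32 = −[(0.60)(-0.25) − (-0.30)(-0.35)] = 0.2550
  C_33 = (0.60)(0.90) − (-0.05)(-0.35) = 0.5225
det(I−A) = Σ_j (I−A)_1j·C_1j = (0.60)(0.7925) + (-0.05)(0.3450) + (-0.30)(0.1325) = 0.4185
adj(I−A) = Cᵀ =
  [ 0.7925   0.1225   0.2825]
  [ 0.3450   0.5550   0.2550]
  [ 0.1325   0.1525   0.5225]
(I − A)⁻¹ = adj(I−A) / det(I−A) ≈
  [   1.89367     0.29271     0.67503]
  [   0.82437     1.32616     0.60932]
  [   0.31661     0.36440     1.24851]
The output multiplier for sector j is the column-j sum of the Leontief inverse (I − A)⁻¹ = adj(I−A) / det(I−A).
Column 1 of adj(I−A): (0.7925, 0.3450, 0.1325); det(I−A) = 0.4185.
m_1 = (0.7925 + 0.3450 + 0.1325) / 0.4185 = 1.27 / 0.4185 ≈ 3.0346.

m_1 = 3.0346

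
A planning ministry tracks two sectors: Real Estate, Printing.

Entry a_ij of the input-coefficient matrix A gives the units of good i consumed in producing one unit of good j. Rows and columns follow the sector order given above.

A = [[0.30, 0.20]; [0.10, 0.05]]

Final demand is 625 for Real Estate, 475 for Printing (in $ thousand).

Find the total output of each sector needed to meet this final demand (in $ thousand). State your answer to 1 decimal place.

I − A =
  [   0.70    -0.20]
  [  -0.10     0.95]
det(I−A) = (0.70)(0.95) − (-0.20)(-0.10) = 0.6450
adj(I−A) = [[0.95, 0.20], [0.10, 0.70]]
(I − A)⁻¹ = adj(I−A) / det(I−A) ≈
  [   1.4729     0.3101]
  [   0.1550     1.0853]
x = (I − A)⁻¹ d = adj(I−A)·d / det(I−A), with det(I−A) = 0.6450:
  x_1 = (0.95·625 + 0.20·475) / 0.6450 = 688.75 / 0.6450 ≈ 1067.8
  x_2 = (0.10·625 + 0.70·475) / 0.6450 = 395.00 / 0.6450 ≈ 612.4

x_1 = 1067.8, x_2 = 612.4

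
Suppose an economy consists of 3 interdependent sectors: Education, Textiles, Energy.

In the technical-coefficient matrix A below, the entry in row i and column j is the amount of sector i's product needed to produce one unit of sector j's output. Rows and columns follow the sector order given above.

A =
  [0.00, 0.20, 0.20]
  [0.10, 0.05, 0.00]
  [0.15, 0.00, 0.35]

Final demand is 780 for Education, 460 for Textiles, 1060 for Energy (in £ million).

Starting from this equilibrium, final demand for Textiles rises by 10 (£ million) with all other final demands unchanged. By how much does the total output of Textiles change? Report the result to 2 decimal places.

Δx_2 = 10.76

I − A =
  [   1.00    -0.20    -0.20]
  [  -0.10     0.95     0.00]
  [  -0.15     0.00     0.65]
Cofactors of I−A, C_ij = (−1)^(i+j)·(minor ij) (rows/columns in the sector order above):
  C_11 = (0.95)(0.65) − (0.00)(0.00) = 0.6175
  C_12 = −[(-0.10)(0.65) − (0.00)(-0.15)] = 0.0650
  C_13 = (-0.10)(0.00) − (0.95)(-0.15) = 0.1425
  C_21 = −[(-0.20)(0.65) − (-0.20)(0.00)] = 0.1300
  C_22 = (1.00)(0.65) − (-0.20)(-0.15) = 0.6200
  C_23 = −[(1.00)(0.00) − (-0.20)(-0.15)] = 0.0300
  C_31 = (-0.20)(0.00) − (-0.20)(0.95) = 0.1900
  C_32 = −[(1.00)(0.00) − (-0.20)(-0.10)] = 0.0200
  C_33 = (1.00)(0.95) − (-0.20)(-0.10) = 0.9300
det(I−A) = Σ_j (I−A)_1j·C_1j = (1.00)(0.6175) + (-0.20)(0.0650) + (-0.20)(0.1425) = 0.5760
adj(I−A) = Cᵀ =
  [ 0.6175   0.1300   0.1900]
  [ 0.0650   0.6200   0.0200]
  [ 0.1425   0.0300   0.9300]
(I − A)⁻¹ = adj(I−A) / det(I−A) ≈
  [   1.0720     0.2257     0.3299]
  [   0.1128     1.0764     0.0347]
  [   0.2474     0.0521     1.6146]
Δx = (I − A)⁻¹ Δd with Δd having +10 in the Textiles component and 0 elsewhere.
So Δx_2 = L_22 · (+10), where L_22 = adj(I−A)_22 / det(I−A) = 0.6200 / 0.5760.
Δx_2 = 0.6200 × (+10) / 0.5760 = 6.20 / 0.5760 ≈ 10.76.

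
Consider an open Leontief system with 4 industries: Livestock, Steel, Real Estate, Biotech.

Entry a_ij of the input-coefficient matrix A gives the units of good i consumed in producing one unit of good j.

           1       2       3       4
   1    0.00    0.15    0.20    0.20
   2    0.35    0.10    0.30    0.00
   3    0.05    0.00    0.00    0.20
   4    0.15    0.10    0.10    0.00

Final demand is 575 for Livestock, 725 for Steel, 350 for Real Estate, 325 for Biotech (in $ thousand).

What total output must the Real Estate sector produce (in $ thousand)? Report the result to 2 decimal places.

I − A =
  [   1.00    -0.15    -0.20    -0.20]
  [  -0.35     0.90    -0.30     0.00]
  [  -0.05     0.00     1.00    -0.20]
  [  -0.15    -0.10    -0.10     1.00]
Compute the cofactors C_ij = (−1)^(i+j)·(3×3 minor ij) of I−A; the adjugate is their transpose:
adj(I−A) = Cᵀ =
  [ 0.87600   0.17100   0.24900   0.22500]
  [ 0.36700   0.93300   0.36800   0.14700]
  [ 0.07900   0.03300   0.81350   0.17850]
  [ 0.17600   0.12225   0.15550   0.83625]
det(I−A) = Σ_j (I−A)_1j·C_1j = (1.00)(0.87600) + (-0.15)(0.36700) + (-0.20)(0.07900) + (-0.20)(0.17600) = 0.76995
(I − A)⁻¹ = adj(I−A) / det(I−A) ≈
  [   1.1377     0.2221     0.3234     0.2922]
  [   0.4767     1.2118     0.4780     0.1909]
  [   0.1026     0.0429     1.0566     0.2318]
  [   0.2286     0.1588     0.2020     1.0861]
x = (I − A)⁻¹ d = adj(I−A)·d / det(I−A), with det(I−A) = 0.76995:
  x_1 = (0.87600·575 + 0.17100·725 + 0.24900·350 + 0.22500·325) / 0.76995 = 787.95 / 0.76995 ≈ 1023.38
  x_2 = (0.36700·575 + 0.93300·725 + 0.36800·350 + 0.14700·325) / 0.76995 = 1064.025 / 0.76995 ≈ 1381.94
  x_3 = (0.07900·575 + 0.03300·725 + 0.81350·350 + 0.17850·325) / 0.76995 = 412.0875 / 0.76995 ≈ 535.21
  x_4 = (0.17600·575 + 0.12225·725 + 0.15550·350 + 0.83625·325) / 0.76995 = 516.0375 / 0.76995 ≈ 670.22

x_3 = 535.21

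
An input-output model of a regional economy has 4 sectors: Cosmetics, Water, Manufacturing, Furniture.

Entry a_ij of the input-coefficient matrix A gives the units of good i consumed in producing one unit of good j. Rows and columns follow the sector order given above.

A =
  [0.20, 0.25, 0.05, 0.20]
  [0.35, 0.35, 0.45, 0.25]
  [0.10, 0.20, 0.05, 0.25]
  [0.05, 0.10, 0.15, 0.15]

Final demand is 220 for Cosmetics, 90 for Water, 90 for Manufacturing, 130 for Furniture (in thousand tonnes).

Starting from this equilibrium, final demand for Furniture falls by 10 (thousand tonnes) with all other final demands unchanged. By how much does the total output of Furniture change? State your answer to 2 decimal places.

Δx_F = -16.08

I − A =
  [   0.80    -0.25    -0.05    -0.20]
  [  -0.35     0.65    -0.45    -0.25]
  [  -0.10    -0.20     0.95    -0.25]
  [  -0.05    -0.10    -0.15     0.85]
Compute the cofactors C_ij = (−1)^(i+j)·(3×3 minor ij) of I−A; the adjugate is their transpose:
adj(I−A) = Cᵀ =
  [ 0.381500   0.227250   0.159875   0.203625]
  [ 0.329000   0.598625   0.357500   0.358625]
  [ 0.131625   0.180375   0.331000   0.181375]
  [ 0.084375   0.115625   0.109875   0.320875]
det(I−A) = Σ_j (I−A)_1j·C_1j = (0.80)(0.381500) + (-0.25)(0.329000) + (-0.05)(0.131625) + (-0.20)(0.084375) = 0.19949375
(I − A)⁻¹ = adj(I−A) / det(I−A) ≈
  [   1.9123     1.1391     0.8014     1.0207]
  [   1.6492     3.0007     1.7920     1.7977]
  [   0.6598     0.9042     1.6592     0.9092]
  [   0.4229     0.5796     0.5508     1.6084]
Δx = (I − A)⁻¹ Δd with Δd having -10 in the Furniture component and 0 elsewhere.
So Δx_F = L_FF · (-10), where L_FF = adj(I−A)_FF / det(I−A) = 0.320875 / 0.19949375.
Δx_F = 0.320875 × (-10) / 0.19949375 = -3.20875 / 0.19949375 ≈ -16.08.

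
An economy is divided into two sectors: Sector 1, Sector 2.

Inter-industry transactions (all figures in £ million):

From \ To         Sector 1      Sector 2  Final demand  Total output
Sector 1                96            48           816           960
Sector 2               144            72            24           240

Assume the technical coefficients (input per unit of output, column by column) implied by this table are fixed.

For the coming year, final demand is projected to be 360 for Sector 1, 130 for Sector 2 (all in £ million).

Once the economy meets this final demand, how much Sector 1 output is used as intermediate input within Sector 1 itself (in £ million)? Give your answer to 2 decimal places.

Technical coefficients a_ij = z_ij / X_j:
  a_11 = 96/960 = 0.10, a_21 = 144/960 = 0.15
  a_12 = 48/240 = 0.20, a_22 = 72/240 = 0.30
I − A =
  [   0.90    -0.20]
  [  -0.15     0.70]
det(I−A) = (0.90)(0.70) − (-0.20)(-0.15) = 0.6000
adj(I−A) = [[0.70, 0.20], [0.15, 0.90]]
(I − A)⁻¹ = adj(I−A) / det(I−A) ≈
  [   1.1667     0.3333]
  [   0.2500     1.5000]
First solve x = (I − A)⁻¹ d = adj(I−A)·d / det(I−A); in particular x_1 = (0.70·360 + 0.20·130) / 0.6000 = 278.00 / 0.6000 ≈ 463.3333.
Intermediate flow from 1 to 1: z_11 = a_11 · x_1 = 0.10 × 278.00 / 0.6000 = 27.80 / 0.6000 ≈ 46.33.

z_11 = 46.33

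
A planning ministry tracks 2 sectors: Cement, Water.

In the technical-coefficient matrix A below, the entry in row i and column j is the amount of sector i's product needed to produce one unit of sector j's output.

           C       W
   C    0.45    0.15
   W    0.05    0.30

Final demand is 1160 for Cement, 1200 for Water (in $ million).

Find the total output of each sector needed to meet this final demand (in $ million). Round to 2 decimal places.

I − A =
  [   0.55    -0.15]
  [  -0.05     0.70]
det(I−A) = (0.55)(0.70) − (-0.15)(-0.05) = 0.3775
adj(I−A) = [[0.70, 0.15], [0.05, 0.55]]
(I − A)⁻¹ = adj(I−A) / det(I−A) ≈
  [   1.8543     0.3974]
  [   0.1325     1.4570]
x = (I − A)⁻¹ d = adj(I−A)·d / det(I−A), with det(I−A) = 0.3775:
  x_C = (0.70·1160 + 0.15·1200) / 0.3775 = 992.00 / 0.3775 ≈ 2627.81
  x_W = (0.05·1160 + 0.55·1200) / 0.3775 = 718.00 / 0.3775 ≈ 1901.99

x_C = 2627.81, x_W = 1901.99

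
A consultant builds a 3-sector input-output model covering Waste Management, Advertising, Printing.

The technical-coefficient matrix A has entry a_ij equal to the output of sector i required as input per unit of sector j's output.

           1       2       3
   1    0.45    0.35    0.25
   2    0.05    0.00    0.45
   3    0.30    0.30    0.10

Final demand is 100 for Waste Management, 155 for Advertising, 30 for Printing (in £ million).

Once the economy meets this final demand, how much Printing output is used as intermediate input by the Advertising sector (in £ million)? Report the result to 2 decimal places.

z_32 = 97.74

I − A =
  [   0.55    -0.35    -0.25]
  [  -0.05     1.00    -0.45]
  [  -0.30    -0.30     0.90]
Cofactors of I−A, C_ij = (−1)^(i+j)·(minor ij) (rows/columns in the sector order above):
  C_11 = (1.00)(0.90) − (-0.45)(-0.30) = 0.7650
  C_12 = −[(-0.05)(0.90) − (-0.45)(-0.30)] = 0.1800
  C_13 = (-0.05)(-0.30) − (1.00)(-0.30) = 0.3150
  C_21 = −[(-0.35)(0.90) − (-0.25)(-0.30)] = 0.3900
  C_22 = (0.55)(0.90) − (-0.25)(-0.30) = 0.4200
  C_23 = −[(0.55)(-0.30) − (-0.35)(-0.30)] = 0.2700
  C_31 = (-0.35)(-0.45) − (-0.25)(1.00) = 0.4075
  C_32 = −[(0.55)(-0.45) − (-0.25)(-0.05)] = 0.2600
  C_33 = (0.55)(1.00) − (-0.35)(-0.05) = 0.5325
det(I−A) = Σ_j (I−A)_1j·C_1j = (0.55)(0.7650) + (-0.35)(0.1800) + (-0.25)(0.3150) = 0.2790
adj(I−A) = Cᵀ =
  [ 0.7650   0.3900   0.4075]
  [ 0.1800   0.4200   0.2600]
  [ 0.3150   0.2700   0.5325]
(I − A)⁻¹ = adj(I−A) / det(I−A) ≈
  [   2.7419     1.3978     1.4606]
  [   0.6452     1.5054     0.9319]
  [   1.1290     0.9677     1.9086]
First solve x = (I − A)⁻¹ d = adj(I−A)·d / det(I−A); in particular x_2 = (0.1800·100 + 0.4200·155 + 0.2600·30) / 0.2790 = 90.90 / 0.2790 ≈ 325.8065.
Intermediate flow from 3 to 2: z_32 = a_32 · x_2 = 0.30 × 90.90 / 0.2790 = 27.27 / 0.2790 ≈ 97.74.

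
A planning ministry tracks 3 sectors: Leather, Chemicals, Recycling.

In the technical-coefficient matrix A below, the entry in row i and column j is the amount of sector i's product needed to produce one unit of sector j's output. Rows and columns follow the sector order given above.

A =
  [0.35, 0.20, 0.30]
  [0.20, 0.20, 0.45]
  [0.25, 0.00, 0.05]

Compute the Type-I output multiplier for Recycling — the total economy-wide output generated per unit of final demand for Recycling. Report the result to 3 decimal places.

m_3 = 3.112

I − A =
  [   0.65    -0.20    -0.30]
  [  -0.20     0.80    -0.45]
  [  -0.25     0.00     0.95]
Cofactors of I−A, C_ij = (−1)^(i+j)·(minor ij) (rows/columns in the sector order above):
  C_11 = (0.80)(0.95) − (-0.45)(0.00) = 0.7600
  C_12 = −[(-0.20)(0.95) − (-0.45)(-0.25)] = 0.3025
  C_13 = (-0.20)(0.00) − (0.80)(-0.25) = 0.2000
  C_21 = −[(-0.20)(0.95) − (-0.30)(0.00)] = 0.1900
  C_22 = (0.65)(0.95) − (-0.30)(-0.25) = 0.5425
  C_23 = −[(0.65)(0.00) − (-0.20)(-0.25)] = 0.0500
  C_31 = (-0.20)(-0.45) − (-0.30)(0.80) = 0.3300
  C_32 = −[(0.65)(-0.45) − (-0.30)(-0.20)] = 0.3525
  C_33 = (0.65)(0.80) − (-0.20)(-0.20) = 0.4800
det(I−A) = Σ_j (I−A)_1j·C_1j = (0.65)(0.7600) + (-0.20)(0.3025) + (-0.30)(0.2000) = 0.3735
adj(I−A) = Cᵀ =
  [ 0.7600   0.1900   0.3300]
  [ 0.3025   0.5425   0.3525]
  [ 0.2000   0.0500   0.4800]
(I − A)⁻¹ = adj(I−A) / det(I−A) ≈
  [   2.0348     0.5087     0.8835]
  [   0.8099     1.4525     0.9438]
  [   0.5355     0.1339     1.2851]
The output multiplier for sector j is the column-j sum of the Leontief inverse (I − A)⁻¹ = adj(I−A) / det(I−A).
Column 3 of adj(I−A): (0.3300, 0.3525, 0.4800); det(I−A) = 0.3735.
m_3 = (0.3300 + 0.3525 + 0.4800) / 0.3735 = 1.1625 / 0.3735 ≈ 3.112.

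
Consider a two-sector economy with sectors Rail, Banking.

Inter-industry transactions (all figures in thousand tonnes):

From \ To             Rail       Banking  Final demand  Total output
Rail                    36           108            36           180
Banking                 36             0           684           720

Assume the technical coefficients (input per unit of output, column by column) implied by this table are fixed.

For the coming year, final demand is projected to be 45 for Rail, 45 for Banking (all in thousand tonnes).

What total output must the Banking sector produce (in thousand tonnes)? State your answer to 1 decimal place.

x_B = 58.4

Technical coefficients a_ij = z_ij / X_j:
  a_RR = 36/180 = 0.20, a_BR = 36/180 = 0.20
  a_RB = 108/720 = 0.15, a_BB = 0/720 = 0.00
I − A =
  [   0.80    -0.15]
  [  -0.20     1.00]
det(I−A) = (0.80)(1.00) − (-0.15)(-0.20) = 0.7700
adj(I−A) = [[1.00, 0.15], [0.20, 0.80]]
(I − A)⁻¹ = adj(I−A) / det(I−A) ≈
  [   1.2987     0.1948]
  [   0.2597     1.0390]
x = (I − A)⁻¹ d = adj(I−A)·d / det(I−A), with det(I−A) = 0.7700:
  x_R = (1.00·45 + 0.15·45) / 0.7700 = 51.75 / 0.7700 ≈ 67.2
  x_B = (0.20·45 + 0.80·45) / 0.7700 = 45.00 / 0.7700 ≈ 58.4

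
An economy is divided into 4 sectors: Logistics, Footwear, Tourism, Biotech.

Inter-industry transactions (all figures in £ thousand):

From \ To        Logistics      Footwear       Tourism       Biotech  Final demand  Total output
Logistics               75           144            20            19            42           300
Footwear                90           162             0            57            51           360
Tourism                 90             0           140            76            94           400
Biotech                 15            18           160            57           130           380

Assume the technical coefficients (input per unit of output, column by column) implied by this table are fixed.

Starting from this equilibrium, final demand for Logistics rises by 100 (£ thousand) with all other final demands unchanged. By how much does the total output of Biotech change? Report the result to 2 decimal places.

Δx_B = 82.57

Technical coefficients a_ij = z_ij / X_j:
  a_LL = 75/300 = 0.25, a_FL = 90/300 = 0.30, a_TL = 90/300 = 0.30, a_BL = 15/300 = 0.05
  a_LF = 144/360 = 0.40, a_FF = 162/360 = 0.45, a_TF = 0/360 = 0.00, a_BF = 18/360 = 0.05
  a_LT = 20/400 = 0.05, a_FT = 0/400 = 0.00, a_TT = 140/400 = 0.35, a_BT = 160/400 = 0.40
  a_LB = 19/380 = 0.05, a_FB = 57/380 = 0.15, a_TB = 76/380 = 0.20, a_BB = 57/380 = 0.15
I − A =
  [   0.75    -0.40    -0.05    -0.05]
  [  -0.30     0.55     0.00    -0.15]
  [  -0.30     0.00     0.65    -0.20]
  [  -0.05    -0.05    -0.40     0.85]
Compute the cofactors C_ij = (−1)^(i+j)·(3×3 minor ij) of I−A; the adjugate is their transpose:
adj(I−A) = Cᵀ =
  [ 0.255000   0.191125   0.058000   0.062375]
  [ 0.164625   0.333500   0.064125   0.083625]
  [ 0.146500   0.114250   0.237875   0.084750]
  [ 0.093625   0.084625   0.119125   0.181875]
det(I−A) = Σ_j (I−A)_1j·C_1j = (0.75)(0.255000) + (-0.40)(0.164625) + (-0.05)(0.146500) + (-0.05)(0.093625) = 0.11339375
(I − A)⁻¹ = adj(I−A) / det(I−A) ≈
  [   2.2488     1.6855     0.5115     0.5501]
  [   1.4518     2.9411     0.5655     0.7375]
  [   1.2920     1.0076     2.0978     0.7474]
  [   0.8257     0.7463     1.0505     1.6039]
Δx = (I − A)⁻¹ Δd with Δd having +100 in the Logistics component and 0 elsewhere.
So Δx_B = L_BL · (+100), where L_BL = adj(I−A)_BL / det(I−A) = 0.093625 / 0.11339375.
Δx_B = 0.093625 × (+100) / 0.11339375 = 9.3625 / 0.11339375 ≈ 82.57.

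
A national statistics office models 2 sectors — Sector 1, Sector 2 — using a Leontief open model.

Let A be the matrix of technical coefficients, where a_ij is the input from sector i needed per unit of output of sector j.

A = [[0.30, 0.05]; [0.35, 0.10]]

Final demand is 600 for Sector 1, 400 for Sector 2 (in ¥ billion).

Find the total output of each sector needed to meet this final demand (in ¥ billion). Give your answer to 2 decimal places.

I − A =
  [   0.70    -0.05]
  [  -0.35     0.90]
det(I−A) = (0.70)(0.90) − (-0.05)(-0.35) = 0.6125
adj(I−A) = [[0.90, 0.05], [0.35, 0.70]]
(I − A)⁻¹ = adj(I−A) / det(I−A) ≈
  [   1.4694     0.0816]
  [   0.5714     1.1429]
x = (I − A)⁻¹ d = adj(I−A)·d / det(I−A), with det(I−A) = 0.6125:
  x_1 = (0.90·600 + 0.05·400) / 0.6125 = 560.00 / 0.6125 ≈ 914.29
  x_2 = (0.35·600 + 0.70·400) / 0.6125 = 490.00 / 0.6125 = 800.00

x_1 = 914.29, x_2 = 800.00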